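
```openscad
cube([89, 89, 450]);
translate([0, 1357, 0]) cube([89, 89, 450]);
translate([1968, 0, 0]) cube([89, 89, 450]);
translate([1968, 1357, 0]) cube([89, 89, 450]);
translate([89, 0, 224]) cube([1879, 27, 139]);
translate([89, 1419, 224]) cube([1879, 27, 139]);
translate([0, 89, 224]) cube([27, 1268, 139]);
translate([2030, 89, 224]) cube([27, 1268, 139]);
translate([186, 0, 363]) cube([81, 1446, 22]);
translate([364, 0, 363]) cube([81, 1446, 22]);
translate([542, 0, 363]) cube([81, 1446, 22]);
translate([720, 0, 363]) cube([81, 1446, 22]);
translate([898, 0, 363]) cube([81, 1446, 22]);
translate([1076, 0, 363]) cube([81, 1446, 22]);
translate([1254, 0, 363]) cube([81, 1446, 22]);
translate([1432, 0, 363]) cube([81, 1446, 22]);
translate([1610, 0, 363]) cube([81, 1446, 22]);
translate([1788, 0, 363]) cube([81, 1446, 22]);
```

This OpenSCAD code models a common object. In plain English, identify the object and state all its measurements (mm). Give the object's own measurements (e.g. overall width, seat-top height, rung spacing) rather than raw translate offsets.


A bed frame 2057 mm long (x) by 1446 mm wide (y). Four 89×89 mm corner posts, 450 mm tall, at the corners of the footprint. Four rails of 27 mm thickness and 139 mm height run between adjacent posts with their undersides at z = 224 mm, their outer faces flush with the outside of the frame (the two x-running rails run between the posts' inner faces; the two y-running rails run between the posts' inner faces). 10 slats, each 81 mm wide (x) and 22 mm thick, lie across the top of the two x-running rails, running the full 1446 mm width of the frame in y; along x they sit between the end posts with a 97 mm gap after the −x posts and between neighbouring slats, leaving 99 mm before the +x posts.


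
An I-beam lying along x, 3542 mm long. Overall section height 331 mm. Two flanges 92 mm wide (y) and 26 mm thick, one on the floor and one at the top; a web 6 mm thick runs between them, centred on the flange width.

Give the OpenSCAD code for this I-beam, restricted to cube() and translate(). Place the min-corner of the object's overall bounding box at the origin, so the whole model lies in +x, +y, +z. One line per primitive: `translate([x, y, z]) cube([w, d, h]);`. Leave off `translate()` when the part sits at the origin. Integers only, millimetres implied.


cube([3542, 92, 26]);
translate([0, 43, 26]) cube([3542, 6, 279]);
translate([0, 0, 305]) cube([3542, 92, 26]);


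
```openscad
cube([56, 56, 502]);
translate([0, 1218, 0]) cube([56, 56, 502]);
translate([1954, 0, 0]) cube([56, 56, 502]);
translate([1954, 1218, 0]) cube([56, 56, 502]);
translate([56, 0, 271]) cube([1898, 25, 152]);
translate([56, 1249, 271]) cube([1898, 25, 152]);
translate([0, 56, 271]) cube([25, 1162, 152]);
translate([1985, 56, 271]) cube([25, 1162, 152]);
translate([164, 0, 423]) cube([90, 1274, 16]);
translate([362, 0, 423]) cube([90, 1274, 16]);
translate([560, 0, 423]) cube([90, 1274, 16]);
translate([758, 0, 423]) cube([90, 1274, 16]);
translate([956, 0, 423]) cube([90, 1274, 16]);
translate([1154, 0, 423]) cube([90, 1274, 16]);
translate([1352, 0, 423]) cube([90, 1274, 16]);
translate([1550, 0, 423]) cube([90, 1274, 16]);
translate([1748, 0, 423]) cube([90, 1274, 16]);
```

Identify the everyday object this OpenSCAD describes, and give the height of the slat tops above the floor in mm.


A bed frame. The slat-top height is 439 mm.

Four posts, four rails, and a row of slats — a bed frame. Slats sit on the rails at z = 271 + 152 = 423; with slat thickness 16, the top is 439 mm.


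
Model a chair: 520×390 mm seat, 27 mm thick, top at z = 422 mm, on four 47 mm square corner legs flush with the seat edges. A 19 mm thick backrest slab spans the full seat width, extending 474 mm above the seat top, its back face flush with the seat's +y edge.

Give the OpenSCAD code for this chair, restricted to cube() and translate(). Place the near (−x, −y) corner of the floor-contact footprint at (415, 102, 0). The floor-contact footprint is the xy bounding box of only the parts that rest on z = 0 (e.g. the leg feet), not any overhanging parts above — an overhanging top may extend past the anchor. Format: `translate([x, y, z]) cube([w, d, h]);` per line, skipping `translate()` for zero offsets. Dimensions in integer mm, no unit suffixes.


translate([415, 102, 395]) cube([520, 390, 27]);
translate([415, 102, 0]) cube([47, 47, 395]);
translate([888, 102, 0]) cube([47, 47, 395]);
translate([415, 445, 0]) cube([47, 47, 395]);
translate([888, 445, 0]) cube([47, 47, 395]);
translate([415, 473, 422]) cube([520, 19, 474]);


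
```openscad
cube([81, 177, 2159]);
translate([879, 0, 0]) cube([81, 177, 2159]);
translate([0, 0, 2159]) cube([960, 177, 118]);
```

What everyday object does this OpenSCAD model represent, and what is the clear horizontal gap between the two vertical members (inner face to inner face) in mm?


A door frame. The clear opening width is 798 mm.

Two 2159 mm tall posts with a header on top — a door frame. The left jamb is 81 mm wide at x = 0; the right jamb starts at x = 879. The clear opening is 879 − 81 = 798 mm.


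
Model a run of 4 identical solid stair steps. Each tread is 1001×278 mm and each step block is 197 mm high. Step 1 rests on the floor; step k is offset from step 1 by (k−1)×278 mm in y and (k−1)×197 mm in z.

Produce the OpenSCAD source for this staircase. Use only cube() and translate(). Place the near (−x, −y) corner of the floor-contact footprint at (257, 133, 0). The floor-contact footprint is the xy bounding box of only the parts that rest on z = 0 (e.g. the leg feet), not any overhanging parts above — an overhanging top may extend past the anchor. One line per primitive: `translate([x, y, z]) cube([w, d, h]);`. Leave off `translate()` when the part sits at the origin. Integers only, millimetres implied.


translate([257, 133, 0]) cube([1001, 278, 197]);
translate([257, 411, 197]) cube([1001, 278, 197]);
translate([257, 689, 394]) cube([1001, 278, 197]);
translate([257, 967, 591]) cube([1001, 278, 197]);


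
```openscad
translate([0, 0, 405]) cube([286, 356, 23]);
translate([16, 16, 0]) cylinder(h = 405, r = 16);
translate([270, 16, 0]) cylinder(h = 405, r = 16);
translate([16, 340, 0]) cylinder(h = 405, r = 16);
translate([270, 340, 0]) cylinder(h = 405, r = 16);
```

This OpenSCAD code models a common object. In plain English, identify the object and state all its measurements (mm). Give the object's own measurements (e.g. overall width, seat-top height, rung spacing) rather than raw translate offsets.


A four-legged stool. The seat is a 286×356×23 mm slab whose top surface is at z = 428 mm; four round legs, each 32 mm in diameter, run from the floor (z = 0) to the underside of the seat, each leg's axis is inset half a diameter from the nearest pair of seat edges (so the leg's bounding box is flush with the corner).


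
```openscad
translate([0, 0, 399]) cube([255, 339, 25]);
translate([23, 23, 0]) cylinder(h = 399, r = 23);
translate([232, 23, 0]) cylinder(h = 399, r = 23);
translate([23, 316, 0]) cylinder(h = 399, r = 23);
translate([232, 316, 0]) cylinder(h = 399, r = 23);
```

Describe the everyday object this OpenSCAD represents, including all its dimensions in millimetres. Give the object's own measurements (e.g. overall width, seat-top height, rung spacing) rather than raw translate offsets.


A simple wooden stool: a rectangular seat 255 mm (x) by 339 mm (y), 25 mm thick, top face at z = 424 mm, on four round legs, each 46 mm in diameter. The legs rest on z = 0, each leg's axis is inset half a diameter from the nearest pair of seat edges (so the leg's bounding box is flush with the corner).


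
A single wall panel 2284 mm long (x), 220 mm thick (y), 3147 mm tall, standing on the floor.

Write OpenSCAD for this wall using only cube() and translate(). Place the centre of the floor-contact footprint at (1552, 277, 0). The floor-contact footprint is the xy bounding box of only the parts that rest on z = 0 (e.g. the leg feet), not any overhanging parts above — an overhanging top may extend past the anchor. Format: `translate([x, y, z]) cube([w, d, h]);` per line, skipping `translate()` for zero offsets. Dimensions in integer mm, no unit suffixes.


translate([410, 167, 0]) cube([2284, 220, 3147]);


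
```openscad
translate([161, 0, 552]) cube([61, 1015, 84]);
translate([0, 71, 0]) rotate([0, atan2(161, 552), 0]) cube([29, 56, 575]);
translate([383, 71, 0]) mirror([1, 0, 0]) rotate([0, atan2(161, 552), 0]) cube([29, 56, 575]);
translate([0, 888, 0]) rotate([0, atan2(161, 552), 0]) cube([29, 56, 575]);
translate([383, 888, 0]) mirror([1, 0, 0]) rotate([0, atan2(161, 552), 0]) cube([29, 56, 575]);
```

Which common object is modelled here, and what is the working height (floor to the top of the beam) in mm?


A sawhorse. The overall height is 636 mm.

A beam across two mirrored pairs of raked legs — a sawhorse. The beam's underside is at z = 552 (matching the legs' vertical rise in atan2(161, 552)) and the beam is 84 mm tall, so its top is at 552 + 84 = 636 mm. The raked legs top out at the beam's underside, so that is the highest point.


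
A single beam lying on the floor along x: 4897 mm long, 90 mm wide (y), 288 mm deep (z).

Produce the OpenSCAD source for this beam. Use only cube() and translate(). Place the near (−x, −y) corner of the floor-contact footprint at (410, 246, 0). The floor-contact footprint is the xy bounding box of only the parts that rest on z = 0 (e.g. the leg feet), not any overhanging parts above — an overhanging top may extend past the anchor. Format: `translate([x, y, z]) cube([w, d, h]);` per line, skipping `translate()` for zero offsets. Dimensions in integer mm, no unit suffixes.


translate([410, 246, 0]) cube([4897, 90, 288]);


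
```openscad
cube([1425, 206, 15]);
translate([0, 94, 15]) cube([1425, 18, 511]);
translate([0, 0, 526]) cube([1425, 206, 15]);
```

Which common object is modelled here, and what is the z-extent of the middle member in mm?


An I-beam. The web height is 511 mm.

Two wide flanges with a thin centred web — an I-beam. Overall 541 mm minus two 15 mm flanges gives a web of 541 − 2·15 = 511 mm.


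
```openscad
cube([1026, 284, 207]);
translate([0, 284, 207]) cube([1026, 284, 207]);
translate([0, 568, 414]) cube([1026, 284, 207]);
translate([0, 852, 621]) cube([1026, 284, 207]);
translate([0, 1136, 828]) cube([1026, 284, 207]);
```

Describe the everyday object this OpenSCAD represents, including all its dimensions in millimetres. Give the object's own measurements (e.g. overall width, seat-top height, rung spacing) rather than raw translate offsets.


A straight staircase of 5 solid steps. Each step is 1026 mm wide (x), 284 mm deep (y, the going) and 207 mm tall (the rise). The first step rests on the floor; each subsequent step sits one going further in +y and one rise higher in +z, directly behind and above the previous step with no overlap.


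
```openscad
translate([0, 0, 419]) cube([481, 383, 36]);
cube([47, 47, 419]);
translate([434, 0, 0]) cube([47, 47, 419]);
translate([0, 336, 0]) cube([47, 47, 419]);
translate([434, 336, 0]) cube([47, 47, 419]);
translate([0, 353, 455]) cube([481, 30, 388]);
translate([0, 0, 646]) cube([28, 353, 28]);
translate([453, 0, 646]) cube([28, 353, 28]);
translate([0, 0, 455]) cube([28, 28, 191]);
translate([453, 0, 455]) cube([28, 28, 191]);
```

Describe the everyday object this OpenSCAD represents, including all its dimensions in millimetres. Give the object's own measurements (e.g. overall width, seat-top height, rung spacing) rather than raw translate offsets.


A chair. The seat is a 481×383×36 mm slab with its top at z = 455 mm, on four 47×47 mm corner legs (flush with the seat edges, standing on z = 0). A flat backrest 30 mm thick, 388 mm tall, spans the full seat width and rises from the seat top along its +y edge, rear face flush with the rear of the seat. Two armrests of 28×28 mm section run along each side from the seat's front edge to the front of the backrest, top faces 219 mm above the seat top and outer faces flush with the seat's x-edges; a 28×28 mm post under the front of each armrest stands on the seat at the front corner.


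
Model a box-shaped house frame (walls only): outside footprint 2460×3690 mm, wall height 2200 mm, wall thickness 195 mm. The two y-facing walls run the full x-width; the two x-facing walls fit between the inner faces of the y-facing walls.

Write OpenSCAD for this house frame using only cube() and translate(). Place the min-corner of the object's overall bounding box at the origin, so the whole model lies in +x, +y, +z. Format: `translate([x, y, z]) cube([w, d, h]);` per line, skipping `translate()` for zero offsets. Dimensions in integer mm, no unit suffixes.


cube([2460, 195, 2200]);
translate([0, 3495, 0]) cube([2460, 195, 2200]);
translate([0, 195, 0]) cube([195, 3300, 2200]);
translate([2265, 195, 0]) cube([195, 3300, 2200]);


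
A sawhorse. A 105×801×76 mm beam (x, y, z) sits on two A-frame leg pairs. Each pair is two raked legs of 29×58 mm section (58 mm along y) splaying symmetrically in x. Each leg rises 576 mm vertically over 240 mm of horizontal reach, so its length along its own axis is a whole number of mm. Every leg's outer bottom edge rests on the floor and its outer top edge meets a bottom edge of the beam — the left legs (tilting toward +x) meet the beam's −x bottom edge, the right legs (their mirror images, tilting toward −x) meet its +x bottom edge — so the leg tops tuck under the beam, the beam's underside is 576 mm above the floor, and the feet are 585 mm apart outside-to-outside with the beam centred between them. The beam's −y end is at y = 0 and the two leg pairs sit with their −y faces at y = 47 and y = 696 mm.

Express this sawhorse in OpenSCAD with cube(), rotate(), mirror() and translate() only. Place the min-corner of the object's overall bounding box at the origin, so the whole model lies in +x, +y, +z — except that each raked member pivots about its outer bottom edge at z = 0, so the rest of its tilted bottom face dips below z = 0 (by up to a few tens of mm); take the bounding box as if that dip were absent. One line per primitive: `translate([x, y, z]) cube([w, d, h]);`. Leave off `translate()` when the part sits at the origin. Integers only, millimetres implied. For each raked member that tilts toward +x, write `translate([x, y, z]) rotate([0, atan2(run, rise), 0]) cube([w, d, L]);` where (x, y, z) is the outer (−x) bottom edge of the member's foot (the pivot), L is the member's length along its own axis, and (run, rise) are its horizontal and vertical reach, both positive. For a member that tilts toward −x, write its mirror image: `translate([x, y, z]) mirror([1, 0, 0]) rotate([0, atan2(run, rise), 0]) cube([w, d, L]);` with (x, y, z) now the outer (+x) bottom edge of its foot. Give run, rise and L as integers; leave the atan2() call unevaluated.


translate([240, 0, 576]) cube([105, 801, 76]);
translate([0, 47, 0]) rotate([0, atan2(240, 576), 0]) cube([29, 58, 624]);
translate([585, 47, 0]) mirror([1, 0, 0]) rotate([0, atan2(240, 576), 0]) cube([29, 58, 624]);
translate([0, 696, 0]) rotate([0, atan2(240, 576), 0]) cube([29, 58, 624]);
translate([585, 696, 0]) mirror([1, 0, 0]) rotate([0, atan2(240, 576), 0]) cube([29, 58, 624]);


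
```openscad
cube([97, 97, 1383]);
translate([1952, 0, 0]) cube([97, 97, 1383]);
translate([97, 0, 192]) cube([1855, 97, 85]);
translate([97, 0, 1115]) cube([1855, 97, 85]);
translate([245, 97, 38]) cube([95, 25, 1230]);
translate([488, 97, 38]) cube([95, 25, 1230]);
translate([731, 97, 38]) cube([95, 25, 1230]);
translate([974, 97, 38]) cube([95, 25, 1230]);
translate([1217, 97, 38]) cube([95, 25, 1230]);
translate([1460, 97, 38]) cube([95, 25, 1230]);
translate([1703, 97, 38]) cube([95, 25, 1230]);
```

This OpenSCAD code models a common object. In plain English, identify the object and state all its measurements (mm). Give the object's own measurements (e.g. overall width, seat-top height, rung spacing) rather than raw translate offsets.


A fence section. Two 97×97 mm posts, 1383 mm tall, stand on the floor with a clear span of 1855 mm between their inner faces. Two horizontal rails of 97×85 mm section span the gap between the posts with their undersides at z = 192 mm and z = 1115 mm, flush with the posts' −y face. 7 pickets, each 95 mm wide, 25 mm thick and 1230 mm tall, are fixed to the +y face of the rails with their bottoms at z = 38 mm, spaced across the span with a 148 mm gap after the −x post and between neighbouring pickets, with 154 mm left before the +x post.


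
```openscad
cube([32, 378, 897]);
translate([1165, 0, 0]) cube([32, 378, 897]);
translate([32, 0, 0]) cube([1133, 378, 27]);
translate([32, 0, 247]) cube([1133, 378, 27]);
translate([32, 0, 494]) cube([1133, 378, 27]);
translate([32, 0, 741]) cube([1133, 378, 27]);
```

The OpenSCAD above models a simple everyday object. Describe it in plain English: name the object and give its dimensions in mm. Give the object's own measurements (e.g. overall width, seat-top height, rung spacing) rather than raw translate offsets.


An open bookshelf. Two side panels, each 32 mm thick, 378 mm deep and 897 mm tall, stand 1197 mm apart (outside-to-outside). Between them sit 4 shelves, each 27 mm thick and 378 mm deep, spanning the full gap between the sides. The bottom shelf rests on the floor (its underside at z = 0) and the clear gap between one shelf's top and the next shelf's underside is 220 mm.


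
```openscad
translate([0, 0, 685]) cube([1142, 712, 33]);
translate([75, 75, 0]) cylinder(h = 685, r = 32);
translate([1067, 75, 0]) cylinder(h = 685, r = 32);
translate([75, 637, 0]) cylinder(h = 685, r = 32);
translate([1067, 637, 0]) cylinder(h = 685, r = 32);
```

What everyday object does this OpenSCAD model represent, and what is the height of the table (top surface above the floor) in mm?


A table. The table height is 718 mm.

A 1142×712×33 slab sits at z = 685 on four Ø64 mm round legs — a table. The top surface is at 685 + 33 = 718 mm.


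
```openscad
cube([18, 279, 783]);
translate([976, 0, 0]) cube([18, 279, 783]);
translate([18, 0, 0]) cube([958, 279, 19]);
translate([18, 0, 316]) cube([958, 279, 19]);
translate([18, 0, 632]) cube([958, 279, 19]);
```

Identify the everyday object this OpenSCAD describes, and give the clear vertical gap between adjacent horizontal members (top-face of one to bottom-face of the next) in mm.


A bookshelf. The clear shelf gap is 297 mm.

Two tall side panels with 3 horizontal boards between them — a bookshelf. The first two shelf undersides are at z = 0 and z = 316; with shelf thickness 19, the clear gap is 316 − 0 − 19 = 297 mm.


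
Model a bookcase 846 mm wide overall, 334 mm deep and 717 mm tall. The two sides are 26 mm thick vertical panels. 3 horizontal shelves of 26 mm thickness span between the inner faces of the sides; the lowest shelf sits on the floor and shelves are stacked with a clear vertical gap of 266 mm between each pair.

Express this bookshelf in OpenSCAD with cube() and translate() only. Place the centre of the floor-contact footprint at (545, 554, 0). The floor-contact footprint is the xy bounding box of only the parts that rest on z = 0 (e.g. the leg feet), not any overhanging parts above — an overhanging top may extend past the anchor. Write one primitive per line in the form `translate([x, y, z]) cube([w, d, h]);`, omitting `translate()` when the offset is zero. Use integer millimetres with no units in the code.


translate([122, 387, 0]) cube([26, 334, 717]);
translate([942, 387, 0]) cube([26, 334, 717]);
translate([148, 387, 0]) cube([794, 334, 26]);
translate([148, 387, 292]) cube([794, 334, 26]);
translate([148, 387, 584]) cube([794, 334, 26]);


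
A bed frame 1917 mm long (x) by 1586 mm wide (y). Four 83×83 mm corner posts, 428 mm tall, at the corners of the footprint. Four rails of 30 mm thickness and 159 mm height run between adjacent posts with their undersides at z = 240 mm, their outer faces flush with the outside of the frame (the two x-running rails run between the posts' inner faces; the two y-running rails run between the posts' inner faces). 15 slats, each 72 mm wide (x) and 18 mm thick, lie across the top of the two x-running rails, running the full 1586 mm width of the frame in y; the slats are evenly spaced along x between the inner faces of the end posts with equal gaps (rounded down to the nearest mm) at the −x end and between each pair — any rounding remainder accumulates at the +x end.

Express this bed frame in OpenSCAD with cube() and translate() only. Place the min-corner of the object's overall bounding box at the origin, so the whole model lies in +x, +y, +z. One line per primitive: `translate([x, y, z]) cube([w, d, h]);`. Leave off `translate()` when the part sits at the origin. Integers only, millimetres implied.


// slat z = rail_z + rail_h = 240 + 159 = 399
// slat gap = ⌊(1751 − 15·72) / 16⌋ = 41
cube([83, 83, 428]);
translate([0, 1503, 0]) cube([83, 83, 428]);
translate([1834, 0, 0]) cube([83, 83, 428]);
translate([1834, 1503, 0]) cube([83, 83, 428]);
translate([83, 0, 240]) cube([1751, 30, 159]);
translate([83, 1556, 240]) cube([1751, 30, 159]);
translate([0, 83, 240]) cube([30, 1420, 159]);
translate([1887, 83, 240]) cube([30, 1420, 159]);
translate([124, 0, 399]) cube([72, 1586, 18]);
translate([237, 0, 399]) cube([72, 1586, 18]);
translate([350, 0, 399]) cube([72, 1586, 18]);
translate([463, 0, 399]) cube([72, 1586, 18]);
translate([576, 0, 399]) cube([72, 1586, 18]);
translate([689, 0, 399]) cube([72, 1586, 18]);
translate([802, 0, 399]) cube([72, 1586, 18]);
translate([915, 0, 399]) cube([72, 1586, 18]);
translate([1028, 0, 399]) cube([72, 1586, 18]);
translate([1141, 0, 399]) cube([72, 1586, 18]);
translate([1254, 0, 399]) cube([72, 1586, 18]);
translate([1367, 0, 399]) cube([72, 1586, 18]);
translate([1480, 0, 399]) cube([72, 1586, 18]);
translate([1593, 0, 399]) cube([72, 1586, 18]);
translate([1706, 0, 399]) cube([72, 1586, 18]);


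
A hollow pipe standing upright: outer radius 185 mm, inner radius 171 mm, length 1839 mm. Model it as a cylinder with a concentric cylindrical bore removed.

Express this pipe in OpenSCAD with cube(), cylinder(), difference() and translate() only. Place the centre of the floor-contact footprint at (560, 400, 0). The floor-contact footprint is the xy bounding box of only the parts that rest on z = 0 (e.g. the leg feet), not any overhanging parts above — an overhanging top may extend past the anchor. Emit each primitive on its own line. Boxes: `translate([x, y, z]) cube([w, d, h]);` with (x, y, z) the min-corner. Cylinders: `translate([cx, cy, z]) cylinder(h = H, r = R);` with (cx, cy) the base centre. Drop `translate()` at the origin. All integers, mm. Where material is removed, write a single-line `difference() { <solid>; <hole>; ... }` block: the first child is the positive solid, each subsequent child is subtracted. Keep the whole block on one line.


difference() { translate([560, 400, 0]) cylinder(h = 1839, r = 185); translate([560, 400, 0]) cylinder(h = 1839, r = 171); }


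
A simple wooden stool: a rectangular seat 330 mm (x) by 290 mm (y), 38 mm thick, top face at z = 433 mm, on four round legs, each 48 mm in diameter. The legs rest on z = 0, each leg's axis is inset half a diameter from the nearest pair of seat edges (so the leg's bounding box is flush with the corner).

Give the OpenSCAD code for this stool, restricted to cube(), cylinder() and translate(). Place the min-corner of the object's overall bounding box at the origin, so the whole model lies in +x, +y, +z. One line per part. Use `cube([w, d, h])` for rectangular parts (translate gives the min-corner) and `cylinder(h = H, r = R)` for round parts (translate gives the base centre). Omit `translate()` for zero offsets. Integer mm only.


translate([0, 0, 395]) cube([330, 290, 38]);
translate([24, 24, 0]) cylinder(h = 395, r = 24);
translate([306, 24, 0]) cylinder(h = 395, r = 24);
translate([24, 266, 0]) cylinder(h = 395, r = 24);
translate([306, 266, 0]) cylinder(h = 395, r = 24);


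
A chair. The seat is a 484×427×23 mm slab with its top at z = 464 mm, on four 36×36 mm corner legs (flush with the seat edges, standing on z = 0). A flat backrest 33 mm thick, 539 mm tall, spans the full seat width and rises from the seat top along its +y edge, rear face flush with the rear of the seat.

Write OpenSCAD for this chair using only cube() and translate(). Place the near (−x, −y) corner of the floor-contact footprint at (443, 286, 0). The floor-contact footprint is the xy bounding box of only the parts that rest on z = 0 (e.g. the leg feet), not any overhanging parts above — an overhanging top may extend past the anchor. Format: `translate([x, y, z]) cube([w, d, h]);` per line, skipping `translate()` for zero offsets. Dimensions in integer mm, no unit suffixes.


// leg_h = 464 - 23 = 441
translate([443, 286, 441]) cube([484, 427, 23]);
translate([443, 286, 0]) cube([36, 36, 441]);
translate([891, 286, 0]) cube([36, 36, 441]);
translate([443, 677, 0]) cube([36, 36, 441]);
translate([891, 677, 0]) cube([36, 36, 441]);
translate([443, 680, 464]) cube([484, 33, 539]);


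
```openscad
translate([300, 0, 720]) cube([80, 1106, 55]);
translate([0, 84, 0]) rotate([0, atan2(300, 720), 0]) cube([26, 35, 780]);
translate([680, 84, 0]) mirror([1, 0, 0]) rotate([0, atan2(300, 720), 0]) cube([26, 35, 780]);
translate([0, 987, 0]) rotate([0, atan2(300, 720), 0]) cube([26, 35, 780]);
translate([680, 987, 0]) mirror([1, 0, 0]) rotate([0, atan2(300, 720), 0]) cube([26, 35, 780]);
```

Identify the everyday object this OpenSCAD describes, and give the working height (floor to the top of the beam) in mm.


A sawhorse. The overall height is 775 mm.

A beam across two mirrored pairs of raked legs — a sawhorse. The beam's underside is at z = 720 (matching the legs' vertical rise in atan2(300, 720)) and the beam is 55 mm tall, so its top is at 720 + 55 = 775 mm. The raked legs top out at the beam's underside, so that is the highest point.


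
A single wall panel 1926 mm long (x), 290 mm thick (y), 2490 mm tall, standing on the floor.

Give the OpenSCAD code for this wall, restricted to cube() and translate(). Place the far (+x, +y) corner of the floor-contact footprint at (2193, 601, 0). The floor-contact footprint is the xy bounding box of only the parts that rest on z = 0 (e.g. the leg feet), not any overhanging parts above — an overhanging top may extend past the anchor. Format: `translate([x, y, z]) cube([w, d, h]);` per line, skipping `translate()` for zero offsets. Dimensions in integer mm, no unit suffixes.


translate([267, 311, 0]) cube([1926, 290, 2490]);


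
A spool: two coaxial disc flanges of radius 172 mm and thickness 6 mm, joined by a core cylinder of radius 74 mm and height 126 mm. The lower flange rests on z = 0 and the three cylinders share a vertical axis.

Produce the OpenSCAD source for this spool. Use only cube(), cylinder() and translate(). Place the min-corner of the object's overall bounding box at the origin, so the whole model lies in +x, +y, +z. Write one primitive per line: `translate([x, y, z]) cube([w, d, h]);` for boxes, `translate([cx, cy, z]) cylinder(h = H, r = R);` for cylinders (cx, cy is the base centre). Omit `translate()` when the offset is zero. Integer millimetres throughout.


translate([172, 172, 0]) cylinder(h = 6, r = 172);
translate([172, 172, 6]) cylinder(h = 126, r = 74);
translate([172, 172, 132]) cylinder(h = 6, r = 172);


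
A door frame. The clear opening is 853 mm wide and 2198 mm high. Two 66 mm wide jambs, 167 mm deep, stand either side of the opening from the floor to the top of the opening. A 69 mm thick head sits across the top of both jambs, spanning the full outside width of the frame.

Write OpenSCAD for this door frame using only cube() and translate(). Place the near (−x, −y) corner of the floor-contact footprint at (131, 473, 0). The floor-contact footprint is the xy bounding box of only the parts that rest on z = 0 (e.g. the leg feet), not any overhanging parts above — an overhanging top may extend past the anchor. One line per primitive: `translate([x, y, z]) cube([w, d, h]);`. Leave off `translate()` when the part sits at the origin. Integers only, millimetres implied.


translate([131, 473, 0]) cube([66, 167, 2198]);
translate([1050, 473, 0]) cube([66, 167, 2198]);
translate([131, 473, 2198]) cube([985, 167, 69]);


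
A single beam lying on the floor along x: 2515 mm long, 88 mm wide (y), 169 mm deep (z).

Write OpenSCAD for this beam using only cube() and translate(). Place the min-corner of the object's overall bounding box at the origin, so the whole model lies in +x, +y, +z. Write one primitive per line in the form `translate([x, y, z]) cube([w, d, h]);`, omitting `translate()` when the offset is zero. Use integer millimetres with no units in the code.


cube([2515, 88, 169]);


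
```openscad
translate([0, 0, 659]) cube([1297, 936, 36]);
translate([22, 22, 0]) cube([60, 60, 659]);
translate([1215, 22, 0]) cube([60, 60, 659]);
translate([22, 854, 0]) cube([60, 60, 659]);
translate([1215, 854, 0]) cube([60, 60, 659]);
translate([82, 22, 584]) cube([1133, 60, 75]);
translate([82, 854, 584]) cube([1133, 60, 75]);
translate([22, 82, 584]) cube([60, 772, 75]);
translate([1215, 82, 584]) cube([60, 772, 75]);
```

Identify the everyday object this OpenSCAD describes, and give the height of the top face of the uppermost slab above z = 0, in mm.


A table. The table height is 695 mm.

A 1297×936×36 slab sits at z = 659 on four 60 mm square posts — a table. The top surface is at 659 + 36 = 695 mm.


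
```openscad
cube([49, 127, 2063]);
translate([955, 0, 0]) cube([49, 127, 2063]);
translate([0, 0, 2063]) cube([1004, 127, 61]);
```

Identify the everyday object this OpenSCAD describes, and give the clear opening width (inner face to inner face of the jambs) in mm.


A door frame. The clear opening width is 906 mm.

Two 2063 mm tall posts with a header on top — a door frame. The left jamb is 49 mm wide at x = 0; the right jamb starts at x = 955. The clear opening is 955 − 49 = 906 mm.


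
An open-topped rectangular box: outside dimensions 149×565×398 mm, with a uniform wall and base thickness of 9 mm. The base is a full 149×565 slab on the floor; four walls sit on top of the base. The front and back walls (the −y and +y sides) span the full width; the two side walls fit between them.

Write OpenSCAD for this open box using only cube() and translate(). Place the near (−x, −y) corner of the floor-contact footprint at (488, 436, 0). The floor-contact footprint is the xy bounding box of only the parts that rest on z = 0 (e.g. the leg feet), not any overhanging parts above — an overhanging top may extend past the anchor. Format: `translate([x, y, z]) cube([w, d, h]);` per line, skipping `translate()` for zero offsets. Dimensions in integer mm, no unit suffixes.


translate([488, 436, 0]) cube([149, 565, 9]);
translate([488, 436, 9]) cube([149, 9, 389]);
translate([488, 992, 9]) cube([149, 9, 389]);
translate([488, 445, 9]) cube([9, 547, 389]);
translate([628, 445, 9]) cube([9, 547, 389]);


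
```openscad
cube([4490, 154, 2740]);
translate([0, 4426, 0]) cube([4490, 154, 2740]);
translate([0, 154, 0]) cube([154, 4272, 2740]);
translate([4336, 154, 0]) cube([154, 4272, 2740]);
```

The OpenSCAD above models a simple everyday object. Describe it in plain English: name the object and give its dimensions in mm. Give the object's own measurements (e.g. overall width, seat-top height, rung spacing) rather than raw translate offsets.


The wall frame of a small rectangular building: four walls, each 2740 mm tall and 154 mm thick, enclosing a footprint 4490 mm (x) by 4580 mm (y) outside-to-outside, with no floor or roof. The front and back walls (the −y and +y sides) span the full width; the two side walls fit between them.


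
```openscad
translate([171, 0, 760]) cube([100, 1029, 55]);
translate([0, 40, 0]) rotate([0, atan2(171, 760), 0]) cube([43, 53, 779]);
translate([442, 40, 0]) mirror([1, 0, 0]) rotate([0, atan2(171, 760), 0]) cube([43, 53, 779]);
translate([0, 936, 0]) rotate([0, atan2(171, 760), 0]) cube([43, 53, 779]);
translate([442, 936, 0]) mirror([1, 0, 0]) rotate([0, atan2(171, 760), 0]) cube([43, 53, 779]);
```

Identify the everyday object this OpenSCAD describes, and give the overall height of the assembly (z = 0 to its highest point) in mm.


A sawhorse. The overall height is 815 mm.

A beam across two mirrored pairs of raked legs — a sawhorse. The beam's underside is at z = 760 (matching the legs' vertical rise in atan2(171, 760)) and the beam is 55 mm tall, so its top is at 760 + 55 = 815 mm. The raked legs top out at the beam's underside, so that is the highest point.


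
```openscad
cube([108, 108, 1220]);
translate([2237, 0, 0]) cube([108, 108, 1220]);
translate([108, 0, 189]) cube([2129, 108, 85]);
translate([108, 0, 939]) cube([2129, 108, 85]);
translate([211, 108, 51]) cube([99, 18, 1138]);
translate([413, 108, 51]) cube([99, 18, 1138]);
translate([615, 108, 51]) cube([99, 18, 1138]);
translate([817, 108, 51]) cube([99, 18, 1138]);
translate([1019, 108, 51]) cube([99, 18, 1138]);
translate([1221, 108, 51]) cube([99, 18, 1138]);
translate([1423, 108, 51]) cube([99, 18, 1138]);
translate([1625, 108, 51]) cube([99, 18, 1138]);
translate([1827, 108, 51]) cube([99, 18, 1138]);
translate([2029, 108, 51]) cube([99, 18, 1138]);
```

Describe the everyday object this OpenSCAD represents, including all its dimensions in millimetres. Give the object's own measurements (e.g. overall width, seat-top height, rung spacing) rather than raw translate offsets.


A fence section. Two 108×108 mm posts, 1220 mm tall, stand on the floor with a clear span of 2129 mm between their inner faces. Two horizontal rails of 108×85 mm section span the gap between the posts with their undersides at z = 189 mm and z = 939 mm, flush with the posts' −y face. 10 pickets, each 99 mm wide, 18 mm thick and 1138 mm tall, are fixed to the +y face of the rails with their bottoms at z = 51 mm, spaced across the span with a 103 mm gap after the −x post and between neighbouring pickets, with 109 mm left before the +x post.


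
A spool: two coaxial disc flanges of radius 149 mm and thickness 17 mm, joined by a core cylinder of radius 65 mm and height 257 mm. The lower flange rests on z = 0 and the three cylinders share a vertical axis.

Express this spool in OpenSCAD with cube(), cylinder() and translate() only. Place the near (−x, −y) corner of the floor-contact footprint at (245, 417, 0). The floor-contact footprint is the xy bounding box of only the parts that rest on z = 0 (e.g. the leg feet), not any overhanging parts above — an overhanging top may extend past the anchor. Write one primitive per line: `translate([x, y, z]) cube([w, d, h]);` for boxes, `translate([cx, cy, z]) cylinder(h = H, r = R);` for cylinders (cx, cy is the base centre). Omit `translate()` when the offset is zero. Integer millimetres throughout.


translate([394, 566, 0]) cylinder(h = 17, r = 149);
translate([394, 566, 17]) cylinder(h = 257, r = 65);
translate([394, 566, 274]) cylinder(h = 17, r = 149);


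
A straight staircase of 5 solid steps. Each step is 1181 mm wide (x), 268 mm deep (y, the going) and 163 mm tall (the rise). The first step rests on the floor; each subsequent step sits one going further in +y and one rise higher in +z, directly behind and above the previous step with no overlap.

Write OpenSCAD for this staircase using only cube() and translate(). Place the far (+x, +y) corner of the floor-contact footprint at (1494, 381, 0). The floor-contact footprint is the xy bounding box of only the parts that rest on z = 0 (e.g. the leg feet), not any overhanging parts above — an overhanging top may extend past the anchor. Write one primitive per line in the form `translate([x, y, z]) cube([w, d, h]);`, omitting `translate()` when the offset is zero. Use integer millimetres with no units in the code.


translate([313, 113, 0]) cube([1181, 268, 163]);
translate([313, 381, 163]) cube([1181, 268, 163]);
translate([313, 649, 326]) cube([1181, 268, 163]);
translate([313, 917, 489]) cube([1181, 268, 163]);
translate([313, 1185, 652]) cube([1181, 268, 163]);


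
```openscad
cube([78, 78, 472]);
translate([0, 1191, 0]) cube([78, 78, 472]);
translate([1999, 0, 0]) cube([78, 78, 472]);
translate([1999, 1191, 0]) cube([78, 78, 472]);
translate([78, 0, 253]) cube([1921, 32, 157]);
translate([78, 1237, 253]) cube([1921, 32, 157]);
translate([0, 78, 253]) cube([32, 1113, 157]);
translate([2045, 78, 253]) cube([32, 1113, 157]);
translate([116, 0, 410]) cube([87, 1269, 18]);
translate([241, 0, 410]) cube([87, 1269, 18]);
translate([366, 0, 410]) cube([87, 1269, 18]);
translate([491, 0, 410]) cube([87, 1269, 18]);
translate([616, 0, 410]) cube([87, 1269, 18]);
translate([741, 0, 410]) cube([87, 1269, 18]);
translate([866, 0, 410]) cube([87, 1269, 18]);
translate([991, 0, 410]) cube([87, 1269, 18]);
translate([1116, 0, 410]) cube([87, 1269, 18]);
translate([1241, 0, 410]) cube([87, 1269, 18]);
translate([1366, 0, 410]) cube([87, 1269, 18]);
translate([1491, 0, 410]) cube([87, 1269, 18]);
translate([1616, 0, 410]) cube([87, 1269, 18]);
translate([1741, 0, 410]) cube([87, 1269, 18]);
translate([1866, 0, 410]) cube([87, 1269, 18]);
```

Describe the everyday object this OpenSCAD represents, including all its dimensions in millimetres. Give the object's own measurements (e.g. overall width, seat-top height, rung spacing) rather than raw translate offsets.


A bed frame 2077 mm long (x) by 1269 mm wide (y). Four 78×78 mm corner posts, 472 mm tall, at the corners of the footprint. Four rails of 32 mm thickness and 157 mm height run between adjacent posts with their undersides at z = 253 mm, their outer faces flush with the outside of the frame (the two x-running rails run between the posts' inner faces; the two y-running rails run between the posts' inner faces). 15 slats, each 87 mm wide (x) and 18 mm thick, lie across the top of the two x-running rails, running the full 1269 mm width of the frame in y; along x they sit between the end posts with a 38 mm gap after the −x posts and between neighbouring slats, leaving 46 mm before the +x posts.


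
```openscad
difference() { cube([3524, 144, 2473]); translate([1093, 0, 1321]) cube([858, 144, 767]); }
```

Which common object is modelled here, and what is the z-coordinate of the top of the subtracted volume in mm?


A wall with a window opening. The window head height is 2088 mm.

A wall with a rectangular opening subtracted — a window. Sill at z = 1321, opening 767 mm tall, so the head is at 1321 + 767 = 2088 mm.


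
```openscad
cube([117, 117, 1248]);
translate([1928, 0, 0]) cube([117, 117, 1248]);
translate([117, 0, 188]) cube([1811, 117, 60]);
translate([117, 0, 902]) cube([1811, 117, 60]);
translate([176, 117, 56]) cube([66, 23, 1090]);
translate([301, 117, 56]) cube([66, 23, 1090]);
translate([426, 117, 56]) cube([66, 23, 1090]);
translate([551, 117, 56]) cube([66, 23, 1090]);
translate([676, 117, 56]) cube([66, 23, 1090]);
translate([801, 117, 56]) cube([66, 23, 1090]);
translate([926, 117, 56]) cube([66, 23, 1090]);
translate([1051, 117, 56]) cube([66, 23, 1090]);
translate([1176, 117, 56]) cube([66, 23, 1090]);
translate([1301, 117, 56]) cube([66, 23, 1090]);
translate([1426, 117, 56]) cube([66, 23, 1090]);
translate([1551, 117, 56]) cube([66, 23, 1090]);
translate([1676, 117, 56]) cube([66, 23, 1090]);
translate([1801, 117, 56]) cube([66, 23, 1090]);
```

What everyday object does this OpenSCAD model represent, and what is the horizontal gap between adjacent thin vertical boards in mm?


A fence section. The picket gap is 59 mm.

Two posts, two rails, 14 pickets — a fence section. Span 1811 mm holds 14 pickets of 66 mm with 15 equal gaps: ⌊(1811 − 14·66) / 15⌋ = 59 mm.


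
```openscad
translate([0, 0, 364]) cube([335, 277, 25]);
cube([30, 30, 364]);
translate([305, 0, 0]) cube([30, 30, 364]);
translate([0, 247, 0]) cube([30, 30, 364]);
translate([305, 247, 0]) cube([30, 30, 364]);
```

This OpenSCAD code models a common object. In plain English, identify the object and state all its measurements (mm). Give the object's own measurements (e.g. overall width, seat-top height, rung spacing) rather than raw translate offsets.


A simple wooden stool: a rectangular seat 335 mm (x) by 277 mm (y), 25 mm thick, top face at z = 389 mm, on four square legs, each 30×30 mm in cross-section. The legs rest on z = 0, each flush with a corner of the seat.
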